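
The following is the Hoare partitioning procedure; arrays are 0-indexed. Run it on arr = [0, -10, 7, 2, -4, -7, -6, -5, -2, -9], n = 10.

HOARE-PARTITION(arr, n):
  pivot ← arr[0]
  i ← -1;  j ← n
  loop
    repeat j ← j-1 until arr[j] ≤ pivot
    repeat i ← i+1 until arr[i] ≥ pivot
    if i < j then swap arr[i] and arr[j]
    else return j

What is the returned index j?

6

pivot=0
j stops at 9 (-9), i stops at 0 (0); swap ⇒ [-9, -10, 7, 2, -4, -7, -6, -5, -2, 0]
j stops at 8 (-2), i stops at 2 (7); swap ⇒ [-9, -10, -2, 2, -4, -7, -6, -5, 7, 0]
j stops at 7 (-5), i stops at 3 (2); swap ⇒ [-9, -10, -2, -5, -4, -7, -6, 2, 7, 0]
j stops at 6, i stops at 7; i≥j ⇒ return 6. arr=[-9, -10, -2, -5, -4, -7, -6, 2, 7, 0]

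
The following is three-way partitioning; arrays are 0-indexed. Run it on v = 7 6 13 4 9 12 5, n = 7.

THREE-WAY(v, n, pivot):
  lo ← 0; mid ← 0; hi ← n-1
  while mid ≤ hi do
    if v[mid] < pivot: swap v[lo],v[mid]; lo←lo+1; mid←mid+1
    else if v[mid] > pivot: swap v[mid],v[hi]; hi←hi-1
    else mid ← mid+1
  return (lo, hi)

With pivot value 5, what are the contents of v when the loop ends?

lo=0 mid=0 hi=6
7>5: swap(0,6), hi=5 ⇒ 5 6 13 4 9 12 7
5=5: mid=1
6>5: swap(1,5), hi=4 ⇒ 5 12 13 4 9 6 7
12>5: swap(1,4), hi=3 ⇒ 5 9 13 4 12 6 7
9>5: swap(1,3), hi=2 ⇒ 5 4 13 9 12 6 7
4<5: swap(0,1), lo=1 mid=2 ⇒ 4 5 13 9 12 6 7
13>5: swap(2,2), hi=1 ⇒ 4 5 13 9 12 6 7
done. lo=1 hi=1; v=4 5 13 9 12 6 7

4 5 13 9 12 6 7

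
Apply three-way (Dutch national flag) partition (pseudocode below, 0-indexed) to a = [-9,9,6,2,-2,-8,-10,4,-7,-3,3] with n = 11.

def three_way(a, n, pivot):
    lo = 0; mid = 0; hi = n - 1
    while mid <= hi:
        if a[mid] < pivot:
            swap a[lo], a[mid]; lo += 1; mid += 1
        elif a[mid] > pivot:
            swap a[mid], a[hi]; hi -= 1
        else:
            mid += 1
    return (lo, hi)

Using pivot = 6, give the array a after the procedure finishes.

[-9,3,2,-2,-8,-10,4,-7,-3,6,9]

lo=0 mid=0 hi=10
-9<6: swap(0,0), lo=1 mid=1 ⇒ [-9,9,6,2,-2,-8,-10,4,-7,-3,3]
9>6: swap(1,10), hi=9 ⇒ [-9,3,6,2,-2,-8,-10,4,-7,-3,9]
3<6: swap(1,1), lo=2 mid=2 ⇒ [-9,3,6,2,-2,-8,-10,4,-7,-3,9]
6=6: mid=3
2<6: swap(2,3), lo=3 mid=4 ⇒ [-9,3,2,6,-2,-8,-10,4,-7,-3,9]
-2<6: swap(3,4), lo=4 mid=5 ⇒ [-9,3,2,-2,6,-8,-10,4,-7,-3,9]
-8<6: swap(4,5), lo=5 mid=6 ⇒ [-9,3,2,-2,-8,6,-10,4,-7,-3,9]
-10<6: swap(5,6), lo=6 mid=7 ⇒ [-9,3,2,-2,-8,-10,6,4,-7,-3,9]
4<6: swap(6,7), lo=7 mid=8 ⇒ [-9,3,2,-2,-8,-10,4,6,-7,-3,9]
-7<6: swap(7,8), lo=8 mid=9 ⇒ [-9,3,2,-2,-8,-10,4,-7,6,-3,9]
-3<6: swap(8,9), lo=9 mid=10 ⇒ [-9,3,2,-2,-8,-10,4,-7,-3,6,9]
done. lo=9 hi=9; a=[-9,3,2,-2,-8,-10,4,-7,-3,6,9]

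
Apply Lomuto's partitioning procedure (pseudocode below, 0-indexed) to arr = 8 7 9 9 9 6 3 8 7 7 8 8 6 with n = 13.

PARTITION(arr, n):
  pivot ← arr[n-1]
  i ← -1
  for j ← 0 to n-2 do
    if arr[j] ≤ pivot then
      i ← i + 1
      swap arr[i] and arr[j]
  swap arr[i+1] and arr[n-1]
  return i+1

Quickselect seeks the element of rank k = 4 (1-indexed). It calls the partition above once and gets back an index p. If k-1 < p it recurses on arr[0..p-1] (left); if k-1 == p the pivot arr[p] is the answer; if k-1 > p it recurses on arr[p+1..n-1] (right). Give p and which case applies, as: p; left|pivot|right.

2; right

pivot=6, i=-1
j=0: 8>6, skip
j=1: 7>6, skip
j=2: 9>6, skip
j=3: 9>6, skip
j=4: 9>6, skip
j=5: 6≤6, i=0, swap(0,5) ⇒ 6 7 9 9 9 8 3 8 7 7 8 8 6
j=6: 3≤6, i=1, swap(1,6) ⇒ 6 3 9 9 9 8 7 8 7 7 8 8 6
j=7: 8>6, skip
j=8: 7>6, skip
j=9: 7>6, skip
j=10: 8>6, skip
j=11: 8>6, skip
swap(2,12) ⇒ 6 3 6 9 9 8 7 8 7 7 8 8 9; return 2
p = 2; k-1 = 3 > 2 ⇒ right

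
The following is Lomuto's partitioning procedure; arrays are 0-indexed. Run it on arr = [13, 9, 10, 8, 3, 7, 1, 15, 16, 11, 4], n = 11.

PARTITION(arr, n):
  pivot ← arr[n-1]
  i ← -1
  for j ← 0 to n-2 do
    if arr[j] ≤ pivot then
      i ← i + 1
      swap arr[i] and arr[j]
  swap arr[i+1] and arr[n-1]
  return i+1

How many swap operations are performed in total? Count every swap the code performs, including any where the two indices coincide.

pivot = arr[10] = 4; i = -1
j=0: arr[0]=13 > 4 → no swap
j=1: arr[1]=9 > 4 → no swap
j=2: arr[2]=10 > 4 → no swap
j=3: arr[3]=8 > 4 → no swap
j=4: arr[4]=3 ≤ 4 → i=0, swap arr[0],arr[4] → [3, 9, 10, 8, 13, 7, 1, 15, 16, 11, 4]
j=5: arr[5]=7 > 4 → no swap
j=6: arr[6]=1 ≤ 4 → i=1, swap arr[1],arr[6] → [3, 1, 10, 8, 13, 7, 9, 15, 16, 11, 4]
j=7: arr[7]=15 > 4 → no swap
j=8: arr[8]=16 > 4 → no swap
j=9: arr[9]=11 > 4 → no swap
final swap arr[2],arr[10] → [3, 1, 4, 8, 13, 7, 9, 15, 16, 11, 10]; return 2

3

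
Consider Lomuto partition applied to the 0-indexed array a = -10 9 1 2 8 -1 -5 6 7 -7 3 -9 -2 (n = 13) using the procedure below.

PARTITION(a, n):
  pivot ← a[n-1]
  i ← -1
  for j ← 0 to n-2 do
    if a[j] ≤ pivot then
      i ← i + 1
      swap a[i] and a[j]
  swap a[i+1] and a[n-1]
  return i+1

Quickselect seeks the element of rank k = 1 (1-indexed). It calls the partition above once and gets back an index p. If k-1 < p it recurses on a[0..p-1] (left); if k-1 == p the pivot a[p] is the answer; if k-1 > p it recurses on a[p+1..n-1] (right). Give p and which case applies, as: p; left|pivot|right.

4; left

pivot = a[12] = -2; i = -1
j=0: a[0]=-10 ≤ -2 → i=0, swap a[0],a[0] (no change) → -10 9 1 2 8 -1 -5 6 7 -7 3 -9 -2
j=1: a[1]=9 > -2 → no swap
j=2: a[2]=1 > -2 → no swap
j=3: a[3]=2 > -2 → no swap
j=4: a[4]=8 > -2 → no swap
j=5: a[5]=-1 > -2 → no swap
j=6: a[6]=-5 ≤ -2 → i=1, swap a[1],a[6] → -10 -5 1 2 8 -1 9 6 7 -7 3 -9 -2
j=7: a[7]=6 > -2 → no swap
j=8: a[8]=7 > -2 → no swap
j=9: a[9]=-7 ≤ -2 → i=2, swap a[2],a[9] → -10 -5 -7 2 8 -1 9 6 7 1 3 -9 -2
j=10: a[10]=3 > -2 → no swap
j=11: a[11]=-9 ≤ -2 → i=3, swap a[3],a[11] → -10 -5 -7 -9 8 -1 9 6 7 1 3 2 -2
final swap a[4],a[12] → -10 -5 -7 -9 -2 -1 9 6 7 1 3 2 8; return 4
p = 4; k-1 = 0 < 4 ⇒ left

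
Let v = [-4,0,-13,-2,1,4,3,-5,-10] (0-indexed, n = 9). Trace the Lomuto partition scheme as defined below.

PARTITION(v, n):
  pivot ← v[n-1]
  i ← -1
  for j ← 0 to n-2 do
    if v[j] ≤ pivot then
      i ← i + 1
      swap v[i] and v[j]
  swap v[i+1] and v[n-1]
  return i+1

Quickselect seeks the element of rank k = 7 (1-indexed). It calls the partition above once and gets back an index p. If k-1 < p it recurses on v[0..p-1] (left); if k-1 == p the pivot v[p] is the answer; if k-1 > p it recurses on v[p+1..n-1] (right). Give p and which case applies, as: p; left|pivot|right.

1; right

pivot = v[8] = -10; i = -1
j=0: v[0]=-4 > -10 → no swap
j=1: v[1]=0 > -10 → no swap
j=2: v[2]=-13 ≤ -10 → i=0, swap v[0],v[2] → [-13,0,-4,-2,1,4,3,-5,-10]
j=3: v[3]=-2 > -10 → no swap
j=4: v[4]=1 > -10 → no swap
j=5: v[5]=4 > -10 → no swap
j=6: v[6]=3 > -10 → no swap
j=7: v[7]=-5 > -10 → no swap
final swap v[1],v[8] → [-13,-10,-4,-2,1,4,3,-5,0]; return 1
p = 1; k-1 = 6 > 1 ⇒ right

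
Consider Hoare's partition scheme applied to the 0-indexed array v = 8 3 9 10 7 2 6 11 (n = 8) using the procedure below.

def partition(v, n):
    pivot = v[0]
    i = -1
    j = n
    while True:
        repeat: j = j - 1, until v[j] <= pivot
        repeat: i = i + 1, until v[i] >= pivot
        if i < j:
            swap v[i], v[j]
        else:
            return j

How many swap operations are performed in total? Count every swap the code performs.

3

pivot=8
j stops at 6 (6), i stops at 0 (8); swap ⇒ 6 3 9 10 7 2 8 11
j stops at 5 (2), i stops at 2 (9); swap ⇒ 6 3 2 10 7 9 8 11
j stops at 4 (7), i stops at 3 (10); swap ⇒ 6 3 2 7 10 9 8 11
j stops at 3, i stops at 4; i≥j ⇒ return 3. v=6 3 2 7 10 9 8 11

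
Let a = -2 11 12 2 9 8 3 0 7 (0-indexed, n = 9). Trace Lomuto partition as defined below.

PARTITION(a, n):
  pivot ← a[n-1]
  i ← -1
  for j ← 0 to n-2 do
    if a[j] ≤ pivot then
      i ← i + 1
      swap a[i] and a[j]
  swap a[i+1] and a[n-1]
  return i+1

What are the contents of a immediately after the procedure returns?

-2 2 3 0 7 8 12 11 9

pivot=7, i=-1
j=0: -2≤7, i=0, swap(0,0) ⇒ -2 11 12 2 9 8 3 0 7
j=1: 11>7, skip
j=2: 12>7, skip
j=3: 2≤7, i=1, swap(1,3) ⇒ -2 2 12 11 9 8 3 0 7
j=4: 9>7, skip
j=5: 8>7, skip
j=6: 3≤7, i=2, swap(2,6) ⇒ -2 2 3 11 9 8 12 0 7
j=7: 0≤7, i=3, swap(3,7) ⇒ -2 2 3 0 9 8 12 11 7
swap(4,8) ⇒ -2 2 3 0 7 8 12 11 9; return 4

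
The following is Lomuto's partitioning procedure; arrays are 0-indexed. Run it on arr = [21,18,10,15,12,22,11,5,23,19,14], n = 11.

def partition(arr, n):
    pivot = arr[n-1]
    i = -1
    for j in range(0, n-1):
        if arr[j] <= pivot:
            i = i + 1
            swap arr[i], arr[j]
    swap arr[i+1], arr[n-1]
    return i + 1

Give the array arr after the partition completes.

pivot=14, i=-1
j=0: 21>14, skip
j=1: 18>14, skip
j=2: 10≤14, i=0, swap(0,2) ⇒ [10,18,21,15,12,22,11,5,23,19,14]
j=3: 15>14, skip
j=4: 12≤14, i=1, swap(1,4) ⇒ [10,12,21,15,18,22,11,5,23,19,14]
j=5: 22>14, skip
j=6: 11≤14, i=2, swap(2,6) ⇒ [10,12,11,15,18,22,21,5,23,19,14]
j=7: 5≤14, i=3, swap(3,7) ⇒ [10,12,11,5,18,22,21,15,23,19,14]
j=8: 23>14, skip
j=9: 19>14, skip
swap(4,10) ⇒ [10,12,11,5,14,22,21,15,23,19,18]; return 4

[10,12,11,5,14,22,21,15,23,19,18]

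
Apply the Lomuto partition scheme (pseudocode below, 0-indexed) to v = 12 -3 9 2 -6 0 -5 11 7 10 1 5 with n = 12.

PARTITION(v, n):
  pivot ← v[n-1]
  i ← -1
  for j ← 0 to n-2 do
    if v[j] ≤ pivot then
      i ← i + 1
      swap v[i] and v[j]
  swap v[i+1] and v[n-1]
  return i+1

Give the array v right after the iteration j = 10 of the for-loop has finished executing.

pivot = v[11] = 5; i = -1
j=0: v[0]=12 > 5 → no swap
j=1: v[1]=-3 ≤ 5 → i=0, swap v[0],v[1] → -3 12 9 2 -6 0 -5 11 7 10 1 5
j=2: v[2]=9 > 5 → no swap
j=3: v[3]=2 ≤ 5 → i=1, swap v[1],v[3] → -3 2 9 12 -6 0 -5 11 7 10 1 5
j=4: v[4]=-6 ≤ 5 → i=2, swap v[2],v[4] → -3 2 -6 12 9 0 -5 11 7 10 1 5
j=5: v[5]=0 ≤ 5 → i=3, swap v[3],v[5] → -3 2 -6 0 9 12 -5 11 7 10 1 5
j=6: v[6]=-5 ≤ 5 → i=4, swap v[4],v[6] → -3 2 -6 0 -5 12 9 11 7 10 1 5
j=7: v[7]=11 > 5 → no swap
j=8: v[8]=7 > 5 → no swap
j=9: v[9]=10 > 5 → no swap
j=10: v[10]=1 ≤ 5 → i=5, swap v[5],v[10] → -3 2 -6 0 -5 1 9 11 7 10 12 5
(after j=10) v = -3 2 -6 0 -5 1 9 11 7 10 12 5

-3 2 -6 0 -5 1 9 11 7 10 12 5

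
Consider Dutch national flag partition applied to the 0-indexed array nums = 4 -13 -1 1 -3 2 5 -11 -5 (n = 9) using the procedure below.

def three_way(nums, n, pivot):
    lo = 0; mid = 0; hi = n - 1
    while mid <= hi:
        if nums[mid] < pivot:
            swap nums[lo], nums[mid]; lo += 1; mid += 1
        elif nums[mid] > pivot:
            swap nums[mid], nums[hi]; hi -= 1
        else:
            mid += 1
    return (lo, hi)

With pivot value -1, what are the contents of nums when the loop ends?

-5 -13 -11 -3 -1 5 2 1 4

pivot = -1; lo=0, mid=0, hi=8
nums[mid]=4>-1: swap nums[0],nums[8]; hi=7 → -5 -13 -1 1 -3 2 5 -11 4
nums[mid]=-5<-1: swap nums[0],nums[0]; lo=1,mid=1 → -5 -13 -1 1 -3 2 5 -11 4
nums[mid]=-13<-1: swap nums[1],nums[1]; lo=2,mid=2 → -5 -13 -1 1 -3 2 5 -11 4
nums[mid]=-1=-1: mid=3
nums[mid]=1>-1: swap nums[3],nums[7]; hi=6 → -5 -13 -1 -11 -3 2 5 1 4
nums[mid]=-11<-1: swap nums[2],nums[3]; lo=3,mid=4 → -5 -13 -11 -1 -3 2 5 1 4
nums[mid]=-3<-1: swap nums[3],nums[4]; lo=4,mid=5 → -5 -13 -11 -3 -1 2 5 1 4
nums[mid]=2>-1: swap nums[5],nums[6]; hi=5 → -5 -13 -11 -3 -1 5 2 1 4
nums[mid]=5>-1: swap nums[5],nums[5]; hi=4 → -5 -13 -11 -3 -1 5 2 1 4
end: lo=4, hi=4; nums = -5 -13 -11 -3 -1 5 2 1 4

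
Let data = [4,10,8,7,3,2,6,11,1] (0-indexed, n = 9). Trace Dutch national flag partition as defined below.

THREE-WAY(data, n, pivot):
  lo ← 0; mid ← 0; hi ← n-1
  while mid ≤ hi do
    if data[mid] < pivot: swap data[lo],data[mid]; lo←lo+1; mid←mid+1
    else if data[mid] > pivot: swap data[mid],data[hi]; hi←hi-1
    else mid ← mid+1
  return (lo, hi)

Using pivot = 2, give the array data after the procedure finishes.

[1,2,7,3,8,6,11,10,4]

lo=0 mid=0 hi=8
4>2: swap(0,8), hi=7 ⇒ [1,10,8,7,3,2,6,11,4]
1<2: swap(0,0), lo=1 mid=1 ⇒ [1,10,8,7,3,2,6,11,4]
10>2: swap(1,7), hi=6 ⇒ [1,11,8,7,3,2,6,10,4]
11>2: swap(1,6), hi=5 ⇒ [1,6,8,7,3,2,11,10,4]
6>2: swap(1,5), hi=4 ⇒ [1,2,8,7,3,6,11,10,4]
2=2: mid=2
8>2: swap(2,4), hi=3 ⇒ [1,2,3,7,8,6,11,10,4]
3>2: swap(2,3), hi=2 ⇒ [1,2,7,3,8,6,11,10,4]
7>2: swap(2,2), hi=1 ⇒ [1,2,7,3,8,6,11,10,4]
done. lo=1 hi=1; data=[1,2,7,3,8,6,11,10,4]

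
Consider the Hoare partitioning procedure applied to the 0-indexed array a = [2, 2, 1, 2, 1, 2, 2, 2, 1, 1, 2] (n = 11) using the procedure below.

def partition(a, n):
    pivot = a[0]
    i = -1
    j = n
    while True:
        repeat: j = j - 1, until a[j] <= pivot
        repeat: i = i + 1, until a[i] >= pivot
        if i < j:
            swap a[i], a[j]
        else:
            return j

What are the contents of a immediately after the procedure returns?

[2, 1, 1, 1, 1, 2, 2, 2, 2, 2, 2]

pivot=2
j stops at 10 (2), i stops at 0 (2); swap ⇒ [2, 2, 1, 2, 1, 2, 2, 2, 1, 1, 2]
j stops at 9 (1), i stops at 1 (2); swap ⇒ [2, 1, 1, 2, 1, 2, 2, 2, 1, 2, 2]
j stops at 8 (1), i stops at 3 (2); swap ⇒ [2, 1, 1, 1, 1, 2, 2, 2, 2, 2, 2]
j stops at 7 (2), i stops at 5 (2); swap ⇒ [2, 1, 1, 1, 1, 2, 2, 2, 2, 2, 2]
j stops at 6, i stops at 6; i≥j ⇒ return 6. a=[2, 1, 1, 1, 1, 2, 2, 2, 2, 2, 2]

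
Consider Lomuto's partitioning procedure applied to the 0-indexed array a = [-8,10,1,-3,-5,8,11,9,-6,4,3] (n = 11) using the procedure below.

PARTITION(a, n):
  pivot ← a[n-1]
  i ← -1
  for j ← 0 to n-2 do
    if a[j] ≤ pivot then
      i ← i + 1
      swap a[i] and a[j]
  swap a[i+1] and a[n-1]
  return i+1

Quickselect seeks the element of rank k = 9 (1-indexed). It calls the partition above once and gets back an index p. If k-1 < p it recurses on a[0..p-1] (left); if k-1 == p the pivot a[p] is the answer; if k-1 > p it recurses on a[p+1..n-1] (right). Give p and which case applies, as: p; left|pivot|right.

5; right

pivot = a[10] = 3; i = -1
j=0: a[0]=-8 ≤ 3 → i=0, swap a[0],a[0] (no change) → [-8,10,1,-3,-5,8,11,9,-6,4,3]
j=1: a[1]=10 > 3 → no swap
j=2: a[2]=1 ≤ 3 → i=1, swap a[1],a[2] → [-8,1,10,-3,-5,8,11,9,-6,4,3]
j=3: a[3]=-3 ≤ 3 → i=2, swap a[2],a[3] → [-8,1,-3,10,-5,8,11,9,-6,4,3]
j=4: a[4]=-5 ≤ 3 → i=3, swap a[3],a[4] → [-8,1,-3,-5,10,8,11,9,-6,4,3]
j=5: a[5]=8 > 3 → no swap
j=6: a[6]=11 > 3 → no swap
j=7: a[7]=9 > 3 → no swap
j=8: a[8]=-6 ≤ 3 → i=4, swap a[4],a[8] → [-8,1,-3,-5,-6,8,11,9,10,4,3]
j=9: a[9]=4 > 3 → no swap
final swap a[5],a[10] → [-8,1,-3,-5,-6,3,11,9,10,4,8]; return 5
p = 5; k-1 = 8 > 5 ⇒ right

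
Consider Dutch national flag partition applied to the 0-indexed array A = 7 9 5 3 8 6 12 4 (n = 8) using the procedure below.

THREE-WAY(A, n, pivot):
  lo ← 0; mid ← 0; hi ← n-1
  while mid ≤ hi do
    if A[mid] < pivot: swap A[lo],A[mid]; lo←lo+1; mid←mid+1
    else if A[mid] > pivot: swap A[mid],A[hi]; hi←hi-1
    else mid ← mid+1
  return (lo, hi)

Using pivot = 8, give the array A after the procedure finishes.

7 4 5 3 6 8 12 9

pivot = 8; lo=0, mid=0, hi=7
A[mid]=7<8: swap A[0],A[0]; lo=1,mid=1 → 7 9 5 3 8 6 12 4
A[mid]=9>8: swap A[1],A[7]; hi=6 → 7 4 5 3 8 6 12 9
A[mid]=4<8: swap A[1],A[1]; lo=2,mid=2 → 7 4 5 3 8 6 12 9
A[mid]=5<8: swap A[2],A[2]; lo=3,mid=3 → 7 4 5 3 8 6 12 9
A[mid]=3<8: swap A[3],A[3]; lo=4,mid=4 → 7 4 5 3 8 6 12 9
A[mid]=8=8: mid=5
A[mid]=6<8: swap A[4],A[5]; lo=5,mid=6 → 7 4 5 3 6 8 12 9
A[mid]=12>8: swap A[6],A[6]; hi=5 → 7 4 5 3 6 8 12 9
end: lo=5, hi=5; A = 7 4 5 3 6 8 12 9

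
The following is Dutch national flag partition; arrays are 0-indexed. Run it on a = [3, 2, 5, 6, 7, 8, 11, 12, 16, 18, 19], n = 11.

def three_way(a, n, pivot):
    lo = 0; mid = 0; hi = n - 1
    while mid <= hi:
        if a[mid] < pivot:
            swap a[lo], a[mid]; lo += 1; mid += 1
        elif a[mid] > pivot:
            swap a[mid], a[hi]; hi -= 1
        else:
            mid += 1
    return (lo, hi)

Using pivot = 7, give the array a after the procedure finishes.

lo=0 mid=0 hi=10
3<7: swap(0,0), lo=1 mid=1 ⇒ [3, 2, 5, 6, 7, 8, 11, 12, 16, 18, 19]
2<7: swap(1,1), lo=2 mid=2 ⇒ [3, 2, 5, 6, 7, 8, 11, 12, 16, 18, 19]
5<7: swap(2,2), lo=3 mid=3 ⇒ [3, 2, 5, 6, 7, 8, 11, 12, 16, 18, 19]
6<7: swap(3,3), lo=4 mid=4 ⇒ [3, 2, 5, 6, 7, 8, 11, 12, 16, 18, 19]
7=7: mid=5
8>7: swap(5,10), hi=9 ⇒ [3, 2, 5, 6, 7, 19, 11, 12, 16, 18, 8]
19>7: swap(5,9), hi=8 ⇒ [3, 2, 5, 6, 7, 18, 11, 12, 16, 19, 8]
18>7: swap(5,8), hi=7 ⇒ [3, 2, 5, 6, 7, 16, 11, 12, 18, 19, 8]
16>7: swap(5,7), hi=6 ⇒ [3, 2, 5, 6, 7, 12, 11, 16, 18, 19, 8]
12>7: swap(5,6), hi=5 ⇒ [3, 2, 5, 6, 7, 11, 12, 16, 18, 19, 8]
11>7: swap(5,5), hi=4 ⇒ [3, 2, 5, 6, 7, 11, 12, 16, 18, 19, 8]
done. lo=4 hi=4; a=[3, 2, 5, 6, 7, 11, 12, 16, 18, 19, 8]

[3, 2, 5, 6, 7, 11, 12, 16, 18, 19, 8]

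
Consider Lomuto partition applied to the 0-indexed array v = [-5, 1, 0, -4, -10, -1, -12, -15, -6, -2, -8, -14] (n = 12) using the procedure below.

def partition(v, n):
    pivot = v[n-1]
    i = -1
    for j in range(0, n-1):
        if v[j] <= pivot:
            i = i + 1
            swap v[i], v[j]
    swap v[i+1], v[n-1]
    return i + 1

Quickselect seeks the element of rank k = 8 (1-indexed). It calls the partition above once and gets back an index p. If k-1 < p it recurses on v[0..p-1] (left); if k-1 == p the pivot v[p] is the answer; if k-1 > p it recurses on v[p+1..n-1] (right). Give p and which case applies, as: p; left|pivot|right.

pivot=-14, i=-1
j=0: -5>-14, skip
j=1: 1>-14, skip
j=2: 0>-14, skip
j=3: -4>-14, skip
j=4: -10>-14, skip
j=5: -1>-14, skip
j=6: -12>-14, skip
j=7: -15≤-14, i=0, swap(0,7) ⇒ [-15, 1, 0, -4, -10, -1, -12, -5, -6, -2, -8, -14]
j=8: -6>-14, skip
j=9: -2>-14, skip
j=10: -8>-14, skip
swap(1,11) ⇒ [-15, -14, 0, -4, -10, -1, -12, -5, -6, -2, -8, 1]; return 1
p = 1; k-1 = 7 > 1 ⇒ right

1; right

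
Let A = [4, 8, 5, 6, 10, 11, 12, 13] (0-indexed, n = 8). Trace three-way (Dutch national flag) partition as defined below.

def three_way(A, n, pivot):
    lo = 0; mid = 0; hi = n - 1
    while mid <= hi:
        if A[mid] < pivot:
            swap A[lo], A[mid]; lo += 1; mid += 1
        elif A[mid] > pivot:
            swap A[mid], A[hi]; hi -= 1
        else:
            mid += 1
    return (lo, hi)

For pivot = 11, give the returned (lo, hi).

(5, 5)

lo=0 mid=0 hi=7
4<11: swap(0,0), lo=1 mid=1 ⇒ [4, 8, 5, 6, 10, 11, 12, 13]
8<11: swap(1,1), lo=2 mid=2 ⇒ [4, 8, 5, 6, 10, 11, 12, 13]
5<11: swap(2,2), lo=3 mid=3 ⇒ [4, 8, 5, 6, 10, 11, 12, 13]
6<11: swap(3,3), lo=4 mid=4 ⇒ [4, 8, 5, 6, 10, 11, 12, 13]
10<11: swap(4,4), lo=5 mid=5 ⇒ [4, 8, 5, 6, 10, 11, 12, 13]
11=11: mid=6
12>11: swap(6,7), hi=6 ⇒ [4, 8, 5, 6, 10, 11, 13, 12]
13>11: swap(6,6), hi=5 ⇒ [4, 8, 5, 6, 10, 11, 13, 12]
done. lo=5 hi=5; A=[4, 8, 5, 6, 10, 11, 13, 12]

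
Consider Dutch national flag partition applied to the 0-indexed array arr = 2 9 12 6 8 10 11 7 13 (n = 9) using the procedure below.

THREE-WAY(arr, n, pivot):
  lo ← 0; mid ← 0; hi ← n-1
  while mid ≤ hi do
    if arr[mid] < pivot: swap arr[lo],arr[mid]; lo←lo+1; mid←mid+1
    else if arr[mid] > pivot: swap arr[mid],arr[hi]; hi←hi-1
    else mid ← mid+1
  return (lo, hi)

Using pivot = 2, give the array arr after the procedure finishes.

lo=0 mid=0 hi=8
2=2: mid=1
9>2: swap(1,8), hi=7 ⇒ 2 13 12 6 8 10 11 7 9
13>2: swap(1,7), hi=6 ⇒ 2 7 12 6 8 10 11 13 9
7>2: swap(1,6), hi=5 ⇒ 2 11 12 6 8 10 7 13 9
11>2: swap(1,5), hi=4 ⇒ 2 10 12 6 8 11 7 13 9
10>2: swap(1,4), hi=3 ⇒ 2 8 12 6 10 11 7 13 9
8>2: swap(1,3), hi=2 ⇒ 2 6 12 8 10 11 7 13 9
6>2: swap(1,2), hi=1 ⇒ 2 12 6 8 10 11 7 13 9
12>2: swap(1,1), hi=0 ⇒ 2 12 6 8 10 11 7 13 9
done. lo=0 hi=0; arr=2 12 6 8 10 11 7 13 9

2 12 6 8 10 11 7 13 9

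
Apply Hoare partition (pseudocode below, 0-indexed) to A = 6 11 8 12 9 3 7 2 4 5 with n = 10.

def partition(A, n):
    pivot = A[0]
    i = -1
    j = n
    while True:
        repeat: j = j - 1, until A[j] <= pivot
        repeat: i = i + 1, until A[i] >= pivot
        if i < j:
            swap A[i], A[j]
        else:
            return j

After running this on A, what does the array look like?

5 4 2 3 9 12 7 8 11 6

pivot=6
j stops at 9 (5), i stops at 0 (6); swap ⇒ 5 11 8 12 9 3 7 2 4 6
j stops at 8 (4), i stops at 1 (11); swap ⇒ 5 4 8 12 9 3 7 2 11 6
j stops at 7 (2), i stops at 2 (8); swap ⇒ 5 4 2 12 9 3 7 8 11 6
j stops at 5 (3), i stops at 3 (12); swap ⇒ 5 4 2 3 9 12 7 8 11 6
j stops at 3, i stops at 4; i≥j ⇒ return 3. A=5 4 2 3 9 12 7 8 11 6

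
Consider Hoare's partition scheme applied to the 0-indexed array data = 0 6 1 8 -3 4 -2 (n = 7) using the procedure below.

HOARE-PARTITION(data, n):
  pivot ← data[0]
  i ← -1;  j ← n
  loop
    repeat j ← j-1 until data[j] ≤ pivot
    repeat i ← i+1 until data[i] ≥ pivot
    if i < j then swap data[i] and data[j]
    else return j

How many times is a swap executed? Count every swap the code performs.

2

pivot=0
j stops at 6 (-2), i stops at 0 (0); swap ⇒ -2 6 1 8 -3 4 0
j stops at 4 (-3), i stops at 1 (6); swap ⇒ -2 -3 1 8 6 4 0
j stops at 1, i stops at 2; i≥j ⇒ return 1. data=-2 -3 1 8 6 4 0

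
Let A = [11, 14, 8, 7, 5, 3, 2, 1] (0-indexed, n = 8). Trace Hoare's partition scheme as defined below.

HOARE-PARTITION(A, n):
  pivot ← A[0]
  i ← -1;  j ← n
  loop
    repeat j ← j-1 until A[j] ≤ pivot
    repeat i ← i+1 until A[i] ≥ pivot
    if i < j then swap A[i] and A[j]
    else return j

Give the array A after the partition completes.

pivot = A[0] = 11; i = -1, j = 8
j→7 (A[7]=1≤11), i→0 (A[0]=11≥11); i<j, swap → [1, 14, 8, 7, 5, 3, 2, 11]
j→6 (A[6]=2≤11), i→1 (A[1]=14≥11); i<j, swap → [1, 2, 8, 7, 5, 3, 14, 11]
j→5, i→6; i≥j, return j=5. A = [1, 2, 8, 7, 5, 3, 14, 11]

[1, 2, 8, 7, 5, 3, 14, 11]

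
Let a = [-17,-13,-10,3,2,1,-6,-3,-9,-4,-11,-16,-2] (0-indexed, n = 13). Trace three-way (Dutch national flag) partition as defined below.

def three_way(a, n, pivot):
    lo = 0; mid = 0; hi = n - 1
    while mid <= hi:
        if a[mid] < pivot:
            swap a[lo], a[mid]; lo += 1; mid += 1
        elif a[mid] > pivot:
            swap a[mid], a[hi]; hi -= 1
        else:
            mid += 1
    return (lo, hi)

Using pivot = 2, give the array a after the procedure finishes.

pivot = 2; lo=0, mid=0, hi=12
a[mid]=-17<2: swap a[0],a[0]; lo=1,mid=1 → [-17,-13,-10,3,2,1,-6,-3,-9,-4,-11,-16,-2]
a[mid]=-13<2: swap a[1],a[1]; lo=2,mid=2 → [-17,-13,-10,3,2,1,-6,-3,-9,-4,-11,-16,-2]
a[mid]=-10<2: swap a[2],a[2]; lo=3,mid=3 → [-17,-13,-10,3,2,1,-6,-3,-9,-4,-11,-16,-2]
a[mid]=3>2: swap a[3],a[12]; hi=11 → [-17,-13,-10,-2,2,1,-6,-3,-9,-4,-11,-16,3]
a[mid]=-2<2: swap a[3],a[3]; lo=4,mid=4 → [-17,-13,-10,-2,2,1,-6,-3,-9,-4,-11,-16,3]
a[mid]=2=2: mid=5
a[mid]=1<2: swap a[4],a[5]; lo=5,mid=6 → [-17,-13,-10,-2,1,2,-6,-3,-9,-4,-11,-16,3]
a[mid]=-6<2: swap a[5],a[6]; lo=6,mid=7 → [-17,-13,-10,-2,1,-6,2,-3,-9,-4,-11,-16,3]
a[mid]=-3<2: swap a[6],a[7]; lo=7,mid=8 → [-17,-13,-10,-2,1,-6,-3,2,-9,-4,-11,-16,3]
a[mid]=-9<2: swap a[7],a[8]; lo=8,mid=9 → [-17,-13,-10,-2,1,-6,-3,-9,2,-4,-11,-16,3]
a[mid]=-4<2: swap a[8],a[9]; lo=9,mid=10 → [-17,-13,-10,-2,1,-6,-3,-9,-4,2,-11,-16,3]
a[mid]=-11<2: swap a[9],a[10]; lo=10,mid=11 → [-17,-13,-10,-2,1,-6,-3,-9,-4,-11,2,-16,3]
a[mid]=-16<2: swap a[10],a[11]; lo=11,mid=12 → [-17,-13,-10,-2,1,-6,-3,-9,-4,-11,-16,2,3]
end: lo=11, hi=11; a = [-17,-13,-10,-2,1,-6,-3,-9,-4,-11,-16,2,3]

[-17,-13,-10,-2,1,-6,-3,-9,-4,-11,-16,2,3]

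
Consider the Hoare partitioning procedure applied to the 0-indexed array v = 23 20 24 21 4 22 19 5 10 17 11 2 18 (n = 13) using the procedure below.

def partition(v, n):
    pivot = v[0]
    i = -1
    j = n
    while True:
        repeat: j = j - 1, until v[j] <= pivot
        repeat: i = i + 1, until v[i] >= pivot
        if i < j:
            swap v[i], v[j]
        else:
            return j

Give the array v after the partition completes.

pivot = v[0] = 23; i = -1, j = 13
j→12 (v[12]=18≤23), i→0 (v[0]=23≥23); i<j, swap → 18 20 24 21 4 22 19 5 10 17 11 2 23
j→11 (v[11]=2≤23), i→2 (v[2]=24≥23); i<j, swap → 18 20 2 21 4 22 19 5 10 17 11 24 23
j→10, i→11; i≥j, return j=10. v = 18 20 2 21 4 22 19 5 10 17 11 24 23

18 20 2 21 4 22 19 5 10 17 11 24 23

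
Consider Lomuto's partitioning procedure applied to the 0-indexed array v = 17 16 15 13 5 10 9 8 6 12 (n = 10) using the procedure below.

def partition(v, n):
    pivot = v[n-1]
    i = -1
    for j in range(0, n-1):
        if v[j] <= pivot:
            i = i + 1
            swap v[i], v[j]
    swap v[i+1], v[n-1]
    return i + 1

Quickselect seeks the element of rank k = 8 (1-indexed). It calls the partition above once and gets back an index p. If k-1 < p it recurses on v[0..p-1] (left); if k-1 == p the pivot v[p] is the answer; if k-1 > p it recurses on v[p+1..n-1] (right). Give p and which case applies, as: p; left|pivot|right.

pivot=12, i=-1
j=0: 17>12, skip
j=1: 16>12, skip
j=2: 15>12, skip
j=3: 13>12, skip
j=4: 5≤12, i=0, swap(0,4) ⇒ 5 16 15 13 17 10 9 8 6 12
j=5: 10≤12, i=1, swap(1,5) ⇒ 5 10 15 13 17 16 9 8 6 12
j=6: 9≤12, i=2, swap(2,6) ⇒ 5 10 9 13 17 16 15 8 6 12
j=7: 8≤12, i=3, swap(3,7) ⇒ 5 10 9 8 17 16 15 13 6 12
j=8: 6≤12, i=4, swap(4,8) ⇒ 5 10 9 8 6 16 15 13 17 12
swap(5,9) ⇒ 5 10 9 8 6 12 15 13 17 16; return 5
p = 5; k-1 = 7 > 5 ⇒ right

5; right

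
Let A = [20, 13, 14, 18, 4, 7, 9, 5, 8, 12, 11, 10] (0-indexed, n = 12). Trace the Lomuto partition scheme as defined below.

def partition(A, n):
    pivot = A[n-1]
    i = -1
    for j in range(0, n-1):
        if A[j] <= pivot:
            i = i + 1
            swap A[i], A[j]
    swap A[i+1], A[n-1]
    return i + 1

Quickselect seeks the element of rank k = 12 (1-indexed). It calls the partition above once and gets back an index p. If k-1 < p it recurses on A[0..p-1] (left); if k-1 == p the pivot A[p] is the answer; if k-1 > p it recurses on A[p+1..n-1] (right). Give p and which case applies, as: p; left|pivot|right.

5; right

pivot = A[11] = 10; i = -1
j=0: A[0]=20 > 10 → no swap
j=1: A[1]=13 > 10 → no swap
j=2: A[2]=14 > 10 → no swap
j=3: A[3]=18 > 10 → no swap
j=4: A[4]=4 ≤ 10 → i=0, swap A[0],A[4] → [4, 13, 14, 18, 20, 7, 9, 5, 8, 12, 11, 10]
j=5: A[5]=7 ≤ 10 → i=1, swap A[1],A[5] → [4, 7, 14, 18, 20, 13, 9, 5, 8, 12, 11, 10]
j=6: A[6]=9 ≤ 10 → i=2, swap A[2],A[6] → [4, 7, 9, 18, 20, 13, 14, 5, 8, 12, 11, 10]
j=7: A[7]=5 ≤ 10 → i=3, swap A[3],A[7] → [4, 7, 9, 5, 20, 13, 14, 18, 8, 12, 11, 10]
j=8: A[8]=8 ≤ 10 → i=4, swap A[4],A[8] → [4, 7, 9, 5, 8, 13, 14, 18, 20, 12, 11, 10]
j=9: A[9]=12 > 10 → no swap
j=10: A[10]=11 > 10 → no swap
final swap A[5],A[11] → [4, 7, 9, 5, 8, 10, 14, 18, 20, 12, 11, 13]; return 5
p = 5; k-1 = 11 > 5 ⇒ right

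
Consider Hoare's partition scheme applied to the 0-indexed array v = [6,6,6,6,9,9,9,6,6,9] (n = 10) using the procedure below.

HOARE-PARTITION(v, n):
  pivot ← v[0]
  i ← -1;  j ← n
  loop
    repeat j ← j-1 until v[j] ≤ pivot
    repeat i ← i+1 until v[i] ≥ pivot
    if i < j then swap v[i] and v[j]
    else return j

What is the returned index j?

pivot=6
j stops at 8 (6), i stops at 0 (6); swap ⇒ [6,6,6,6,9,9,9,6,6,9]
j stops at 7 (6), i stops at 1 (6); swap ⇒ [6,6,6,6,9,9,9,6,6,9]
j stops at 3 (6), i stops at 2 (6); swap ⇒ [6,6,6,6,9,9,9,6,6,9]
j stops at 2, i stops at 3; i≥j ⇒ return 2. v=[6,6,6,6,9,9,9,6,6,9]

2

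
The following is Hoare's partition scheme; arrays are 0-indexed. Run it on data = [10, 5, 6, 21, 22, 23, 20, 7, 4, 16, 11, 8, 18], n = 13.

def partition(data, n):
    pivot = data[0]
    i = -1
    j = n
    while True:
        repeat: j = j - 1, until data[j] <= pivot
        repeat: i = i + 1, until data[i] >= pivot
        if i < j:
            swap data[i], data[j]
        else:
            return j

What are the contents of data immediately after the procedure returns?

pivot = data[0] = 10; i = -1, j = 13
j→11 (data[11]=8≤10), i→0 (data[0]=10≥10); i<j, swap → [8, 5, 6, 21, 22, 23, 20, 7, 4, 16, 11, 10, 18]
j→8 (data[8]=4≤10), i→3 (data[3]=21≥10); i<j, swap → [8, 5, 6, 4, 22, 23, 20, 7, 21, 16, 11, 10, 18]
j→7 (data[7]=7≤10), i→4 (data[4]=22≥10); i<j, swap → [8, 5, 6, 4, 7, 23, 20, 22, 21, 16, 11, 10, 18]
j→4, i→5; i≥j, return j=4. data = [8, 5, 6, 4, 7, 23, 20, 22, 21, 16, 11, 10, 18]

[8, 5, 6, 4, 7, 23, 20, 22, 21, 16, 11, 10, 18]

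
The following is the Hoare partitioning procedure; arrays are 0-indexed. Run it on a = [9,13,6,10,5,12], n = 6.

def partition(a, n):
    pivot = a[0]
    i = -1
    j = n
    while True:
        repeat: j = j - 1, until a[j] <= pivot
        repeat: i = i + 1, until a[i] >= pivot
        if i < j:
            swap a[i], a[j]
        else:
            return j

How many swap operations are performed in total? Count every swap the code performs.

pivot = a[0] = 9; i = -1, j = 6
j→4 (a[4]=5≤9), i→0 (a[0]=9≥9); i<j, swap → [5,13,6,10,9,12]
j→2 (a[2]=6≤9), i→1 (a[1]=13≥9); i<j, swap → [5,6,13,10,9,12]
j→1, i→2; i≥j, return j=1. a = [5,6,13,10,9,12]

2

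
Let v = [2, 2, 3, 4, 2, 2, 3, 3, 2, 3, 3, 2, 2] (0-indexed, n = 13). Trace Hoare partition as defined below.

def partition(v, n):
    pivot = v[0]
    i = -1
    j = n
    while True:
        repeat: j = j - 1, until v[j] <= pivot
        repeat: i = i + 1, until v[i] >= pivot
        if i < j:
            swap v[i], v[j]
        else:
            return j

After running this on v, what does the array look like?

pivot=2
j stops at 12 (2), i stops at 0 (2); swap ⇒ [2, 2, 3, 4, 2, 2, 3, 3, 2, 3, 3, 2, 2]
j stops at 11 (2), i stops at 1 (2); swap ⇒ [2, 2, 3, 4, 2, 2, 3, 3, 2, 3, 3, 2, 2]
j stops at 8 (2), i stops at 2 (3); swap ⇒ [2, 2, 2, 4, 2, 2, 3, 3, 3, 3, 3, 2, 2]
j stops at 5 (2), i stops at 3 (4); swap ⇒ [2, 2, 2, 2, 2, 4, 3, 3, 3, 3, 3, 2, 2]
j stops at 4, i stops at 4; i≥j ⇒ return 4. v=[2, 2, 2, 2, 2, 4, 3, 3, 3, 3, 3, 2, 2]

[2, 2, 2, 2, 2, 4, 3, 3, 3, 3, 3, 2, 2]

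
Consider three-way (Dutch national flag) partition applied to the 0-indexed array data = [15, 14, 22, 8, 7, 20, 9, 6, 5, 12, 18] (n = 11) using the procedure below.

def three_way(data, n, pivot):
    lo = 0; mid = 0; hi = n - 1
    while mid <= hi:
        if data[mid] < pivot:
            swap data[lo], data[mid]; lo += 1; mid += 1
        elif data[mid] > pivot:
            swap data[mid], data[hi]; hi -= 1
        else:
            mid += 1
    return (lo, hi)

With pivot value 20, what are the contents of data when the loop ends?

[15, 14, 18, 8, 7, 9, 6, 5, 12, 20, 22]

pivot = 20; lo=0, mid=0, hi=10
data[mid]=15<20: swap data[0],data[0]; lo=1,mid=1 → [15, 14, 22, 8, 7, 20, 9, 6, 5, 12, 18]
data[mid]=14<20: swap data[1],data[1]; lo=2,mid=2 → [15, 14, 22, 8, 7, 20, 9, 6, 5, 12, 18]
data[mid]=22>20: swap data[2],data[10]; hi=9 → [15, 14, 18, 8, 7, 20, 9, 6, 5, 12, 22]
data[mid]=18<20: swap data[2],data[2]; lo=3,mid=3 → [15, 14, 18, 8, 7, 20, 9, 6, 5, 12, 22]
data[mid]=8<20: swap data[3],data[3]; lo=4,mid=4 → [15, 14, 18, 8, 7, 20, 9, 6, 5, 12, 22]
data[mid]=7<20: swap data[4],data[4]; lo=5,mid=5 → [15, 14, 18, 8, 7, 20, 9, 6, 5, 12, 22]
data[mid]=20=20: mid=6
data[mid]=9<20: swap data[5],data[6]; lo=6,mid=7 → [15, 14, 18, 8, 7, 9, 20, 6, 5, 12, 22]
data[mid]=6<20: swap data[6],data[7]; lo=7,mid=8 → [15, 14, 18, 8, 7, 9, 6, 20, 5, 12, 22]
data[mid]=5<20: swap data[7],data[8]; lo=8,mid=9 → [15, 14, 18, 8, 7, 9, 6, 5, 20, 12, 22]
data[mid]=12<20: swap data[8],data[9]; lo=9,mid=10 → [15, 14, 18, 8, 7, 9, 6, 5, 12, 20, 22]
end: lo=9, hi=9; data = [15, 14, 18, 8, 7, 9, 6, 5, 12, 20, 22]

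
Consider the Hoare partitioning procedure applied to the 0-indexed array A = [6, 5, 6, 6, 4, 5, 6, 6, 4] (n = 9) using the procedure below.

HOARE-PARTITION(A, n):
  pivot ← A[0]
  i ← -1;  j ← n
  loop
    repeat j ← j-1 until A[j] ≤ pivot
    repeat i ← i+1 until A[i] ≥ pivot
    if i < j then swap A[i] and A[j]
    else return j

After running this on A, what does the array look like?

[4, 5, 6, 6, 4, 5, 6, 6, 6]

pivot = A[0] = 6; i = -1, j = 9
j→8 (A[8]=4≤6), i→0 (A[0]=6≥6); i<j, swap → [4, 5, 6, 6, 4, 5, 6, 6, 6]
j→7 (A[7]=6≤6), i→2 (A[2]=6≥6); i<j, swap → [4, 5, 6, 6, 4, 5, 6, 6, 6]
j→6 (A[6]=6≤6), i→3 (A[3]=6≥6); i<j, swap → [4, 5, 6, 6, 4, 5, 6, 6, 6]
j→5, i→6; i≥j, return j=5. A = [4, 5, 6, 6, 4, 5, 6, 6, 6]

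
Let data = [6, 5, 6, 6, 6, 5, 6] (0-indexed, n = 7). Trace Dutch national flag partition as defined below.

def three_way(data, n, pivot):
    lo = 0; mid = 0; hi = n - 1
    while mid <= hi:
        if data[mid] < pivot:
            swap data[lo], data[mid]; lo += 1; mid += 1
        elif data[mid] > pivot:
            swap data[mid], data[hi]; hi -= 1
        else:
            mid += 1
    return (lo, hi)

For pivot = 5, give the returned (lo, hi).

lo=0 mid=0 hi=6
6>5: swap(0,6), hi=5 ⇒ [6, 5, 6, 6, 6, 5, 6]
6>5: swap(0,5), hi=4 ⇒ [5, 5, 6, 6, 6, 6, 6]
5=5: mid=1
5=5: mid=2
6>5: swap(2,4), hi=3 ⇒ [5, 5, 6, 6, 6, 6, 6]
6>5: swap(2,3), hi=2 ⇒ [5, 5, 6, 6, 6, 6, 6]
6>5: swap(2,2), hi=1 ⇒ [5, 5, 6, 6, 6, 6, 6]
done. lo=0 hi=1; data=[5, 5, 6, 6, 6, 6, 6]

(0, 1)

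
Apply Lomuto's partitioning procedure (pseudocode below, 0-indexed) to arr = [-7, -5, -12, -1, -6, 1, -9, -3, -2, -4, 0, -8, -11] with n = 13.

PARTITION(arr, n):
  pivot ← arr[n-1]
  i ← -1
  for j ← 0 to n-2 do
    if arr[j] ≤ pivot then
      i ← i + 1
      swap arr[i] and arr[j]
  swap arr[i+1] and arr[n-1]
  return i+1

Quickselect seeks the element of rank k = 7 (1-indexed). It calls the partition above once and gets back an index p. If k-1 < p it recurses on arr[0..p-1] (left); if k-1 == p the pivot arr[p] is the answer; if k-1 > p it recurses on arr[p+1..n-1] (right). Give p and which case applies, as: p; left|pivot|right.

1; right

pivot=-11, i=-1
j=0: -7>-11, skip
j=1: -5>-11, skip
j=2: -12≤-11, i=0, swap(0,2) ⇒ [-12, -5, -7, -1, -6, 1, -9, -3, -2, -4, 0, -8, -11]
j=3: -1>-11, skip
j=4: -6>-11, skip
j=5: 1>-11, skip
j=6: -9>-11, skip
j=7: -3>-11, skip
j=8: -2>-11, skip
j=9: -4>-11, skip
j=10: 0>-11, skip
j=11: -8>-11, skip
swap(1,12) ⇒ [-12, -11, -7, -1, -6, 1, -9, -3, -2, -4, 0, -8, -5]; return 1
p = 1; k-1 = 6 > 1 ⇒ right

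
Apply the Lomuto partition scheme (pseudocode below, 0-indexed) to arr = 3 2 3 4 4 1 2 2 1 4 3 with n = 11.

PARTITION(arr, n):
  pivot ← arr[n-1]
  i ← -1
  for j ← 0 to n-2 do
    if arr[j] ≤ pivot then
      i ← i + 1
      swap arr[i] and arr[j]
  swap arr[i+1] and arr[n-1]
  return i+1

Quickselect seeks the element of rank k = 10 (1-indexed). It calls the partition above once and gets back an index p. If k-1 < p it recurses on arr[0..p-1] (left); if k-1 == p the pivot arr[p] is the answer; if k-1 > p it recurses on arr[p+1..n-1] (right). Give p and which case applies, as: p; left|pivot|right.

pivot = arr[10] = 3; i = -1
j=0: arr[0]=3 ≤ 3 → i=0, swap arr[0],arr[0] (no change) → 3 2 3 4 4 1 2 2 1 4 3
j=1: arr[1]=2 ≤ 3 → i=1, swap arr[1],arr[1] (no change) → 3 2 3 4 4 1 2 2 1 4 3
j=2: arr[2]=3 ≤ 3 → i=2, swap arr[2],arr[2] (no change) → 3 2 3 4 4 1 2 2 1 4 3
j=3: arr[3]=4 > 3 → no swap
j=4: arr[4]=4 > 3 → no swap
j=5: arr[5]=1 ≤ 3 → i=3, swap arr[3],arr[5] → 3 2 3 1 4 4 2 2 1 4 3
j=6: arr[6]=2 ≤ 3 → i=4, swap arr[4],arr[6] → 3 2 3 1 2 4 4 2 1 4 3
j=7: arr[7]=2 ≤ 3 → i=5, swap arr[5],arr[7] → 3 2 3 1 2 2 4 4 1 4 3
j=8: arr[8]=1 ≤ 3 → i=6, swap arr[6],arr[8] → 3 2 3 1 2 2 1 4 4 4 3
j=9: arr[9]=4 > 3 → no swap
final swap arr[7],arr[10] → 3 2 3 1 2 2 1 3 4 4 4; return 7
p = 7; k-1 = 9 > 7 ⇒ right

7; right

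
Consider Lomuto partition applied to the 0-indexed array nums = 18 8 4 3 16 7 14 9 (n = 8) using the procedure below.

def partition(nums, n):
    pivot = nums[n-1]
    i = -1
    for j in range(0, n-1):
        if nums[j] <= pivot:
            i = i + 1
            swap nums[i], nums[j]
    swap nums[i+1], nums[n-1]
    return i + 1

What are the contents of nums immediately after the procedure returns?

8 4 3 7 9 18 14 16

pivot = nums[7] = 9; i = -1
j=0: nums[0]=18 > 9 → no swap
j=1: nums[1]=8 ≤ 9 → i=0, swap nums[0],nums[1] → 8 18 4 3 16 7 14 9
j=2: nums[2]=4 ≤ 9 → i=1, swap nums[1],nums[2] → 8 4 18 3 16 7 14 9
j=3: nums[3]=3 ≤ 9 → i=2, swap nums[2],nums[3] → 8 4 3 18 16 7 14 9
j=4: nums[4]=16 > 9 → no swap
j=5: nums[5]=7 ≤ 9 → i=3, swap nums[3],nums[5] → 8 4 3 7 16 18 14 9
j=6: nums[6]=14 > 9 → no swap
final swap nums[4],nums[7] → 8 4 3 7 9 18 14 16; return 4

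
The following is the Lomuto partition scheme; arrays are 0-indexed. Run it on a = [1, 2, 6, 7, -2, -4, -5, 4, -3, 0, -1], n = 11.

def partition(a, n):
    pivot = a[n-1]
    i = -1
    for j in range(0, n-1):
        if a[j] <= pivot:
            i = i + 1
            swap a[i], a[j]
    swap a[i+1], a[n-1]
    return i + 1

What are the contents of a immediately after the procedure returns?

pivot=-1, i=-1
j=0: 1>-1, skip
j=1: 2>-1, skip
j=2: 6>-1, skip
j=3: 7>-1, skip
j=4: -2≤-1, i=0, swap(0,4) ⇒ [-2, 2, 6, 7, 1, -4, -5, 4, -3, 0, -1]
j=5: -4≤-1, i=1, swap(1,5) ⇒ [-2, -4, 6, 7, 1, 2, -5, 4, -3, 0, -1]
j=6: -5≤-1, i=2, swap(2,6) ⇒ [-2, -4, -5, 7, 1, 2, 6, 4, -3, 0, -1]
j=7: 4>-1, skip
j=8: -3≤-1, i=3, swap(3,8) ⇒ [-2, -4, -5, -3, 1, 2, 6, 4, 7, 0, -1]
j=9: 0>-1, skip
swap(4,10) ⇒ [-2, -4, -5, -3, -1, 2, 6, 4, 7, 0, 1]; return 4

[-2, -4, -5, -3, -1, 2, 6, 4, 7, 0, 1]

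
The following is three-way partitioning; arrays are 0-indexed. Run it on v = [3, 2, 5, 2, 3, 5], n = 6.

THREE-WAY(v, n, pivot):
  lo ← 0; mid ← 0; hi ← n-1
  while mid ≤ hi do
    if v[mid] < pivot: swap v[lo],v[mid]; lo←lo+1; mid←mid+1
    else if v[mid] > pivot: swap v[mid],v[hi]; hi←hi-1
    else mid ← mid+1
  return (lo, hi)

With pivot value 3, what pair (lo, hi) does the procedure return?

(2, 3)

lo=0 mid=0 hi=5
3=3: mid=1
2<3: swap(0,1), lo=1 mid=2 ⇒ [2, 3, 5, 2, 3, 5]
5>3: swap(2,5), hi=4 ⇒ [2, 3, 5, 2, 3, 5]
5>3: swap(2,4), hi=3 ⇒ [2, 3, 3, 2, 5, 5]
3=3: mid=3
2<3: swap(1,3), lo=2 mid=4 ⇒ [2, 2, 3, 3, 5, 5]
done. lo=2 hi=3; v=[2, 2, 3, 3, 5, 5]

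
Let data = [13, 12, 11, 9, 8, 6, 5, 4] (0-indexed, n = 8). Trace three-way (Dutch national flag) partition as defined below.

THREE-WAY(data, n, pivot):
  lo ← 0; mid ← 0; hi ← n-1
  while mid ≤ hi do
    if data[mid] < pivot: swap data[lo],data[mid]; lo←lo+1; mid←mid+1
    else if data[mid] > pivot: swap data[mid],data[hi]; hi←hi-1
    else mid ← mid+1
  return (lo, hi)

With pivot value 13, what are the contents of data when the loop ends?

pivot = 13; lo=0, mid=0, hi=7
data[mid]=13=13: mid=1
data[mid]=12<13: swap data[0],data[1]; lo=1,mid=2 → [12, 13, 11, 9, 8, 6, 5, 4]
data[mid]=11<13: swap data[1],data[2]; lo=2,mid=3 → [12, 11, 13, 9, 8, 6, 5, 4]
data[mid]=9<13: swap data[2],data[3]; lo=3,mid=4 → [12, 11, 9, 13, 8, 6, 5, 4]
data[mid]=8<13: swap data[3],data[4]; lo=4,mid=5 → [12, 11, 9, 8, 13, 6, 5, 4]
data[mid]=6<13: swap data[4],data[5]; lo=5,mid=6 → [12, 11, 9, 8, 6, 13, 5, 4]
data[mid]=5<13: swap data[5],data[6]; lo=6,mid=7 → [12, 11, 9, 8, 6, 5, 13, 4]
data[mid]=4<13: swap data[6],data[7]; lo=7,mid=8 → [12, 11, 9, 8, 6, 5, 4, 13]
end: lo=7, hi=7; data = [12, 11, 9, 8, 6, 5, 4, 13]

[12, 11, 9, 8, 6, 5, 4, 13]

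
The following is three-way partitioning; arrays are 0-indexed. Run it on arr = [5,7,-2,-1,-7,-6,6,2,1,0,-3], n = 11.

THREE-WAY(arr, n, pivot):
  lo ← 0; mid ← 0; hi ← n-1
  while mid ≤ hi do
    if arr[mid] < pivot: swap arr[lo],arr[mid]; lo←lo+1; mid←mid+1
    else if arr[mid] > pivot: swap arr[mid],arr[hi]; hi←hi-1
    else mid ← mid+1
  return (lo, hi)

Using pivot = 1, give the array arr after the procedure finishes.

[-3,0,-2,-1,-7,-6,1,2,6,7,5]

pivot = 1; lo=0, mid=0, hi=10
arr[mid]=5>1: swap arr[0],arr[10]; hi=9 → [-3,7,-2,-1,-7,-6,6,2,1,0,5]
arr[mid]=-3<1: swap arr[0],arr[0]; lo=1,mid=1 → [-3,7,-2,-1,-7,-6,6,2,1,0,5]
arr[mid]=7>1: swap arr[1],arr[9]; hi=8 → [-3,0,-2,-1,-7,-6,6,2,1,7,5]
arr[mid]=0<1: swap arr[1],arr[1]; lo=2,mid=2 → [-3,0,-2,-1,-7,-6,6,2,1,7,5]
arr[mid]=-2<1: swap arr[2],arr[2]; lo=3,mid=3 → [-3,0,-2,-1,-7,-6,6,2,1,7,5]
arr[mid]=-1<1: swap arr[3],arr[3]; lo=4,mid=4 → [-3,0,-2,-1,-7,-6,6,2,1,7,5]
arr[mid]=-7<1: swap arr[4],arr[4]; lo=5,mid=5 → [-3,0,-2,-1,-7,-6,6,2,1,7,5]
arr[mid]=-6<1: swap arr[5],arr[5]; lo=6,mid=6 → [-3,0,-2,-1,-7,-6,6,2,1,7,5]
arr[mid]=6>1: swap arr[6],arr[8]; hi=7 → [-3,0,-2,-1,-7,-6,1,2,6,7,5]
arr[mid]=1=1: mid=7
arr[mid]=2>1: swap arr[7],arr[7]; hi=6 → [-3,0,-2,-1,-7,-6,1,2,6,7,5]
end: lo=6, hi=6; arr = [-3,0,-2,-1,-7,-6,1,2,6,7,5]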